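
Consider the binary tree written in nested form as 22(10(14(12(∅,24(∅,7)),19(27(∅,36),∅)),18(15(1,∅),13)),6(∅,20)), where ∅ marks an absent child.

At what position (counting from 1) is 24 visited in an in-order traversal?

2

In-order visits the left subtree, then the node, then the right subtree.
At 22: go left to 10.
  At 10: go left to 14.
    At 14: go left to 12.
      At 12: no left child.
      Visit 12.
      At 12: go right to 24.
        At 24: no left child.
        Visit 24.
        At 24: go right to 7.
          7 is a leaf — visit 7.
    Visit 14.
    At 14: go right to 19.
      At 19: go left to 27.
        At 27: no left child.
        Visit 27.
        At 27: go right to 36.
          36 is a leaf — visit 36.
      Visit 19.
      At 19: no right child.
  Visit 10.
  At 10: go right to 18.
    At 18: go left to 15.
      At 15: go left to 1.
        1 is a leaf — visit 1.
      Visit 15.
      At 15: no right child.
    Visit 18.
    At 18: go right to 13.
      13 is a leaf — visit 13.
Visit 22.
At 22: go right to 6.
  At 6: no left child.
  Visit 6.
  At 6: go right to 20.
    20 is a leaf — visit 20.
Full in-order sequence: 12, 24, 7, 14, 27, 36, 19, 10, 1, 15, 18, 13, 22, 6, 20.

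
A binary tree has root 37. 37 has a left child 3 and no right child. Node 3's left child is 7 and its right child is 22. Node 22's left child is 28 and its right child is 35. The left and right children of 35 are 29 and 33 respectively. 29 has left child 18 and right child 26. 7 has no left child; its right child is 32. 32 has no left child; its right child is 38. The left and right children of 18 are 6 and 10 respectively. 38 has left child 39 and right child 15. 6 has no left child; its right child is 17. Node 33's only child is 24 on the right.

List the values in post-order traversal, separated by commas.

Post-order visits the left subtree, then the right subtree, then the node.
At 37: go left to 3.
  At 3: go left to 7.
    At 7: no left child.
    At 7: go right to 32.
      At 32: no left child.
      At 32: go right to 38.
        At 38: go left to 39.
          39 is a leaf — visit 39.
        At 38: go right to 15.
          15 is a leaf — visit 15.
        Visit 38.
      Visit 32.
    Visit 7.
  At 3: go right to 22.
    At 22: go left to 28.
      28 is a leaf — visit 28.
    At 22: go right to 35.
      At 35: go left to 29.
        At 29: go left to 18.
          At 18: go left to 6.
            At 6: no left child.
            At 6: go right to 17.
              17 is a leaf — visit 17.
            Visit 6.
          At 18: go right to 10.
            10 is a leaf — visit 10.
          Visit 18.
        At 29: go right to 26.
          26 is a leaf — visit 26.
        Visit 29.
      At 35: go right to 33.
        At 33: no left child.
        At 33: go right to 24.
          24 is a leaf — visit 24.
        Visit 33.
      Visit 35.
    Visit 22.
  Visit 3.
At 37: no right child.
Visit 37.

39, 15, 38, 32, 7, 28, 17, 6, 10, 18, 26, 29, 24, 33, 35, 22, 3, 37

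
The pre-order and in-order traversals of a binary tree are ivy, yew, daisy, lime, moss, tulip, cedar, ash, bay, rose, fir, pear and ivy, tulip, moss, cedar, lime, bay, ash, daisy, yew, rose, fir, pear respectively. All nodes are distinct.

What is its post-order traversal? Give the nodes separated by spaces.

The first element of pre-order is the root; it splits in-order into left and right subtrees.
Root ivy: left subtree has 0 nodes { }, right has 11 {tulip, moss, cedar, lime, bay, ash, daisy, yew, rose, fir, pear}.
  Root yew: left subtree has 7 nodes {tulip, moss, cedar, lime, bay, ash, daisy}, right has 3 {rose, fir, pear}.
    Root daisy: left subtree has 6 nodes {tulip, moss, cedar, lime, bay, ash}, right has 0 { }.
      Root lime: left subtree has 3 nodes {tulip, moss, cedar}, right has 2 {bay, ash}.
        Root moss: left subtree has 1 node {tulip}, right has 1 {cedar}.
        Root ash: left subtree has 1 node {bay}, right has 0 { }.
    Root rose: left subtree has 0 nodes { }, right has 2 {fir, pear}.
      Root fir: left subtree has 0 nodes { }, right has 1 {pear}.

tulip cedar moss bay ash lime daisy pear fir rose yew ivy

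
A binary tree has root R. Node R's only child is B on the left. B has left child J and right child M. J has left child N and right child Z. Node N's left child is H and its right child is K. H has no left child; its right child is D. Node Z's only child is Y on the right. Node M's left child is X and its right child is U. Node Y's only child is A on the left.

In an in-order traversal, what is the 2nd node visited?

D

In-order visits the left subtree, then the node, then the right subtree.
At R: go left to B.
  At B: go left to J.
    At J: go left to N.
      At N: go left to H.
        At H: no left child.
        Visit H.
        At H: go right to D.
          D is a leaf — visit D.
      Visit N.
      At N: go right to K.
        K is a leaf — visit K.
    Visit J.
    At J: go right to Z.
      At Z: no left child.
      Visit Z.
      At Z: go right to Y.
        At Y: go left to A.
          A is a leaf — visit A.
        Visit Y.
        At Y: no right child.
  Visit B.
  At B: go right to M.
    At M: go left to X.
      X is a leaf — visit X.
    Visit M.
    At M: go right to U.
      U is a leaf — visit U.
Visit R.
At R: no right child.
Full in-order sequence: H, D, N, K, J, Z, A, Y, B, X, M, U, R.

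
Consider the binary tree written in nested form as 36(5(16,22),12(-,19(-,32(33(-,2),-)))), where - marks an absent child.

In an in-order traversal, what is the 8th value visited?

In-order visits the left subtree, then the node, then the right subtree.
At 36: go left to 5.
  At 5: go left to 16.
    16 is a leaf — visit 16.
  Visit 5.
  At 5: go right to 22.
    22 is a leaf — visit 22.
Visit 36.
At 36: go right to 12.
  At 12: no left child.
  Visit 12.
  At 12: go right to 19.
    At 19: no left child.
    Visit 19.
    At 19: go right to 32.
      At 32: go left to 33.
        At 33: no left child.
        Visit 33.
        At 33: go right to 2.
          2 is a leaf — visit 2.
      Visit 32.
      At 32: no right child.
Full in-order sequence: 16, 5, 22, 36, 12, 19, 33, 2, 32.

2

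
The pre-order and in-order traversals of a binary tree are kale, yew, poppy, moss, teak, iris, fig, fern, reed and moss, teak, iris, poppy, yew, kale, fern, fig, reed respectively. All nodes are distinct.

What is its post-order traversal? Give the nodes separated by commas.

The first element of pre-order is the root; it splits in-order into left and right subtrees.
Root kale: left subtree has 5 nodes {moss, teak, iris, poppy, yew}, right has 3 {fern, fig, reed}.
  Root yew: left subtree has 4 nodes {moss, teak, iris, poppy}, right has 0 { }.
    Root poppy: left subtree has 3 nodes {moss, teak, iris}, right has 0 { }.
      Root moss: left subtree has 0 nodes { }, right has 2 {teak, iris}.
        Root teak: left subtree has 0 nodes { }, right has 1 {iris}.
  Root fig: left subtree has 1 node {fern}, right has 1 {reed}.

iris, teak, moss, poppy, yew, fern, reed, fig, kale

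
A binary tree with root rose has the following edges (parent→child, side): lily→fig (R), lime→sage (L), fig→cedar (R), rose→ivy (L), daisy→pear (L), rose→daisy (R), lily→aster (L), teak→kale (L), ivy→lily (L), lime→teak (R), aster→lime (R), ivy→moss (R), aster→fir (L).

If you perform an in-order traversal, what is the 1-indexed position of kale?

5

In-order visits the left subtree, then the node, then the right subtree.
At rose: go left to ivy.
  At ivy: go left to lily.
    At lily: go left to aster.
      At aster: go left to fir.
        fir is a leaf — visit fir.
      Visit aster.
      At aster: go right to lime.
        At lime: go left to sage.
          sage is a leaf — visit sage.
        Visit lime.
        At lime: go right to teak.
          At teak: go left to kale.
            kale is a leaf — visit kale.
          Visit teak.
          At teak: no right child.
    Visit lily.
    At lily: go right to fig.
      At fig: no left child.
      Visit fig.
      At fig: go right to cedar.
        cedar is a leaf — visit cedar.
  Visit ivy.
  At ivy: go right to moss.
    moss is a leaf — visit moss.
Visit rose.
At rose: go right to daisy.
  At daisy: go left to pear.
    pear is a leaf — visit pear.
  Visit daisy.
  At daisy: no right child.
Full in-order sequence: fir, aster, sage, lime, kale, teak, lily, fig, cedar, ivy, moss, rose, pear, daisy.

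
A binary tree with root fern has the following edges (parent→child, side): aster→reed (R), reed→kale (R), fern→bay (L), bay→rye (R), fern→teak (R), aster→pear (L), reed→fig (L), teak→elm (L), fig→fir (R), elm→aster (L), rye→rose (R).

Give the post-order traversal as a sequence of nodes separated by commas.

Post-order visits the left subtree, then the right subtree, then the node.
At fern: go left to bay.
  At bay: no left child.
  At bay: go right to rye.
    At rye: no left child.
    At rye: go right to rose.
      rose is a leaf — visit rose.
    Visit rye.
  Visit bay.
At fern: go right to teak.
  At teak: go left to elm.
    At elm: go left to aster.
      At aster: go left to pear.
        pear is a leaf — visit pear.
      At aster: go right to reed.
        At reed: go left to fig.
          At fig: no left child.
          At fig: go right to fir.
            fir is a leaf — visit fir.
          Visit fig.
        At reed: go right to kale.
          kale is a leaf — visit kale.
        Visit reed.
      Visit aster.
    At elm: no right child.
    Visit elm.
  At teak: no right child.
  Visit teak.
Visit fern.

rose, rye, bay, pear, fir, fig, kale, reed, aster, elm, teak, fern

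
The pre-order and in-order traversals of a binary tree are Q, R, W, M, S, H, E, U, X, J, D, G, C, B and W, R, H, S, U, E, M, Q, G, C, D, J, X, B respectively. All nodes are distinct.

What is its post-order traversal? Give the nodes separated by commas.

The first element of pre-order is the root; it splits in-order into left and right subtrees.
Root Q: left subtree has 7 nodes {W, R, H, S, U, E, M}, right has 6 {G, C, D, J, X, B}.
  Root R: left subtree has 1 node {W}, right has 5 {H, S, U, E, M}.
    Root M: left subtree has 4 nodes {H, S, U, E}, right has 0 { }.
      Root S: left subtree has 1 node {H}, right has 2 {U, E}.
        Root E: left subtree has 1 node {U}, right has 0 { }.
  Root X: left subtree has 4 nodes {G, C, D, J}, right has 1 {B}.
    Root J: left subtree has 3 nodes {G, C, D}, right has 0 { }.
      Root D: left subtree has 2 nodes {G, C}, right has 0 { }.
        Root G: left subtree has 0 nodes { }, right has 1 {C}.

W, H, U, E, S, M, R, C, G, D, J, B, X, Q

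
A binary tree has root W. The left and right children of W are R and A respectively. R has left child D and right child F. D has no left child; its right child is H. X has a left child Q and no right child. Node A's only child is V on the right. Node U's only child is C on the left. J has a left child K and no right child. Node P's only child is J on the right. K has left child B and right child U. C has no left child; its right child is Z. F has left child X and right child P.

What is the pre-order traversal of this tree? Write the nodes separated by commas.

Pre-order visits the node, then its left subtree, then its right subtree.
Visit W.
At W: go left to R.
  Visit R.
  At R: go left to D.
    Visit D.
    At D: no left child.
    At D: go right to H.
      H is a leaf — visit H.
  At R: go right to F.
    Visit F.
    At F: go left to X.
      Visit X.
      At X: go left to Q.
        Q is a leaf — visit Q.
      At X: no right child.
    At F: go right to P.
      Visit P.
      At P: no left child.
      At P: go right to J.
        Visit J.
        At J: go left to K.
          Visit K.
          At K: go left to B.
            B is a leaf — visit B.
          At K: go right to U.
            Visit U.
            At U: go left to C.
              Visit C.
              At C: no left child.
              At C: go right to Z.
                Z is a leaf — visit Z.
            At U: no right child.
        At J: no right child.
At W: go right to A.
  Visit A.
  At A: no left child.
  At A: go right to V.
    V is a leaf — visit V.

W, R, D, H, F, X, Q, P, J, K, B, U, C, Z, A, V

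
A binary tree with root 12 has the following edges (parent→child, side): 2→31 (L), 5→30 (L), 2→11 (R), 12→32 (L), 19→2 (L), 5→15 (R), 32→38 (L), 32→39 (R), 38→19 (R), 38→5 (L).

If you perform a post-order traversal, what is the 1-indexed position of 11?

5

Post-order visits the left subtree, then the right subtree, then the node.
At 12: go left to 32.
  At 32: go left to 38.
    At 38: go left to 5.
      At 5: go left to 30.
        30 is a leaf — visit 30.
      At 5: go right to 15.
        15 is a leaf — visit 15.
      Visit 5.
    At 38: go right to 19.
      At 19: go left to 2.
        At 2: go left to 31.
          31 is a leaf — visit 31.
        At 2: go right to 11.
          11 is a leaf — visit 11.
        Visit 2.
      At 19: no right child.
      Visit 19.
    Visit 38.
  At 32: go right to 39.
    39 is a leaf — visit 39.
  Visit 32.
At 12: no right child.
Visit 12.
Full post-order sequence: 30, 15, 5, 31, 11, 2, 19, 38, 39, 32, 12.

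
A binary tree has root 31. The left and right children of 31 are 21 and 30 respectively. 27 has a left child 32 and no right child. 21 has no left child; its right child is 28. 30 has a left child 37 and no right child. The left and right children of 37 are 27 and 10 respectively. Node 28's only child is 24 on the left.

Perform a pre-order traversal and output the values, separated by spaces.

Pre-order visits the node, then its left subtree, then its right subtree.
Visit 31.
At 31: go left to 21.
  Visit 21.
  At 21: no left child.
  At 21: go right to 28.
    Visit 28.
    At 28: go left to 24.
      24 is a leaf — visit 24.
    At 28: no right child.
At 31: go right to 30.
  Visit 30.
  At 30: go left to 37.
    Visit 37.
    At 37: go left to 27.
      Visit 27.
      At 27: go left to 32.
        32 is a leaf — visit 32.
      At 27: no right child.
    At 37: go right to 10.
      10 is a leaf — visit 10.
  At 30: no right child.

31 21 28 24 30 37 27 32 10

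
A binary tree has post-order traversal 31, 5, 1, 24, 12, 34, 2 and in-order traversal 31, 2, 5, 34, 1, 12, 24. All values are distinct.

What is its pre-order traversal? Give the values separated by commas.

2, 31, 34, 5, 12, 1, 24

The last element of post-order is the root; it splits in-order into left and right subtrees.
Root 2: left subtree has 1 node {31}, right has 5 {5, 34, 1, 12, 24}.
  Root 34: left subtree has 1 node {5}, right has 3 {1, 12, 24}.
    Root 12: left subtree has 1 node {1}, right has 1 {24}.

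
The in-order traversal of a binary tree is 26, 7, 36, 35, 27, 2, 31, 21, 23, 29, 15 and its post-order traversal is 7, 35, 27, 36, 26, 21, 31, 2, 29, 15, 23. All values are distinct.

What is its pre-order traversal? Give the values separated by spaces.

The last element of post-order is the root; it splits in-order into left and right subtrees.
Root 23: left subtree has 8 nodes {26, 7, 36, 35, 27, 2, 31, 21}, right has 2 {29, 15}.
  Root 2: left subtree has 5 nodes {26, 7, 36, 35, 27}, right has 2 {31, 21}.
    Root 26: left subtree has 0 nodes { }, right has 4 {7, 36, 35, 27}.
      Root 36: left subtree has 1 node {7}, right has 2 {35, 27}.
        Root 27: left subtree has 1 node {35}, right has 0 { }.
    Root 31: left subtree has 0 nodes { }, right has 1 {21}.
  Root 15: left subtree has 1 node {29}, right has 0 { }.

23 2 26 36 7 27 35 31 21 15 29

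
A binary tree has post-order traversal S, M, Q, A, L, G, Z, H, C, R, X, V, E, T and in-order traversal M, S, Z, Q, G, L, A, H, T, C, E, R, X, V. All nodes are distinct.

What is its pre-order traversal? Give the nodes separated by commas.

The last element of post-order is the root; it splits in-order into left and right subtrees.
Root T: left subtree has 8 nodes {M, S, Z, Q, G, L, A, H}, right has 5 {C, E, R, X, V}.
  Root H: left subtree has 7 nodes {M, S, Z, Q, G, L, A}, right has 0 { }.
    Root Z: left subtree has 2 nodes {M, S}, right has 4 {Q, G, L, A}.
      Root M: left subtree has 0 nodes { }, right has 1 {S}.
      Root G: left subtree has 1 node {Q}, right has 2 {L, A}.
        Root L: left subtree has 0 nodes { }, right has 1 {A}.
  Root E: left subtree has 1 node {C}, right has 3 {R, X, V}.
    Root V: left subtree has 2 nodes {R, X}, right has 0 { }.
      Root X: left subtree has 1 node {R}, right has 0 { }.

T, H, Z, M, S, G, Q, L, A, E, C, V, X, R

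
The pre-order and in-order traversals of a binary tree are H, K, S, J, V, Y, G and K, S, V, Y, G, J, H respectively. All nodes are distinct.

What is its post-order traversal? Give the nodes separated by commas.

The first element of pre-order is the root; it splits in-order into left and right subtrees.
Root H: left subtree has 6 nodes {K, S, V, Y, G, J}, right has 0 { }.
  Root K: left subtree has 0 nodes { }, right has 5 {S, V, Y, G, J}.
    Root S: left subtree has 0 nodes { }, right has 4 {V, Y, G, J}.
      Root J: left subtree has 3 nodes {V, Y, G}, right has 0 { }.
        Root V: left subtree has 0 nodes { }, right has 2 {Y, G}.
          Root Y: left subtree has 0 nodes { }, right has 1 {G}.

G, Y, V, J, S, K, H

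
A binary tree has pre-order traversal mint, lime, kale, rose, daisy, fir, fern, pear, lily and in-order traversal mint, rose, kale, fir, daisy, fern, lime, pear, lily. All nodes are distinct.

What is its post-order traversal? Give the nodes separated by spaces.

The first element of pre-order is the root; it splits in-order into left and right subtrees.
Root mint: left subtree has 0 nodes { }, right has 8 {rose, kale, fir, daisy, fern, lime, pear, lily}.
  Root lime: left subtree has 5 nodes {rose, kale, fir, daisy, fern}, right has 2 {pear, lily}.
    Root kale: left subtree has 1 node {rose}, right has 3 {fir, daisy, fern}.
      Root daisy: left subtree has 1 node {fir}, right has 1 {fern}.
    Root pear: left subtree has 0 nodes { }, right has 1 {lily}.

rose fir fern daisy kale lily pear lime mint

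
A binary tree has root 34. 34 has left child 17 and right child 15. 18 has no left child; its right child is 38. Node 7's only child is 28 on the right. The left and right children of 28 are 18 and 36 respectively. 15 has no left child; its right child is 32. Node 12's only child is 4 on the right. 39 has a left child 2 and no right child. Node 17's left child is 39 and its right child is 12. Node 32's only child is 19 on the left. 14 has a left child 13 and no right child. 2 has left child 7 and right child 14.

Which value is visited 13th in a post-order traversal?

19

Post-order visits the left subtree, then the right subtree, then the node.
At 34: go left to 17.
  At 17: go left to 39.
    At 39: go left to 2.
      At 2: go left to 7.
        At 7: no left child.
        At 7: go right to 28.
          At 28: go left to 18.
            At 18: no left child.
            At 18: go right to 38.
              38 is a leaf — visit 38.
            Visit 18.
          At 28: go right to 36.
            36 is a leaf — visit 36.
          Visit 28.
        Visit 7.
      At 2: go right to 14.
        At 14: go left to 13.
          13 is a leaf — visit 13.
        At 14: no right child.
        Visit 14.
      Visit 2.
    At 39: no right child.
    Visit 39.
  At 17: go right to 12.
    At 12: no left child.
    At 12: go right to 4.
      4 is a leaf — visit 4.
    Visit 12.
  Visit 17.
At 34: go right to 15.
  At 15: no left child.
  At 15: go right to 32.
    At 32: go left to 19.
      19 is a leaf — visit 19.
    At 32: no right child.
    Visit 32.
  Visit 15.
Visit 34.
Full post-order sequence: 38, 18, 36, 28, 7, 13, 14, 2, 39, 4, 12, 17, 19, 32, 15, 34.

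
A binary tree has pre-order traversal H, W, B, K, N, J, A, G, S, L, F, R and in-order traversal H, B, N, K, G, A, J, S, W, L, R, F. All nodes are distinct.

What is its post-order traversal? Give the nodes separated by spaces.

N G A S J K B R F L W H

The first element of pre-order is the root; it splits in-order into left and right subtrees.
Root H: left subtree has 0 nodes { }, right has 11 {B, N, K, G, A, J, S, W, L, R, F}.
  Root W: left subtree has 7 nodes {B, N, K, G, A, J, S}, right has 3 {L, R, F}.
    Root B: left subtree has 0 nodes { }, right has 6 {N, K, G, A, J, S}.
      Root K: left subtree has 1 node {N}, right has 4 {G, A, J, S}.
        Root J: left subtree has 2 nodes {G, A}, right has 1 {S}.
          Root A: left subtree has 1 node {G}, right has 0 { }.
    Root L: left subtree has 0 nodes { }, right has 2 {R, F}.
      Root F: left subtree has 1 node {R}, right has 0 { }.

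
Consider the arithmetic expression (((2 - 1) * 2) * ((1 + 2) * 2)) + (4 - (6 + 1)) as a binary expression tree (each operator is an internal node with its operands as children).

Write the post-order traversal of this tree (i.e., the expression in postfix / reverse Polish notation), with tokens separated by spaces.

Post-order on an expression tree gives postfix notation: for each operator, emit left operand, right operand, then the operator.

2 1 - 2 * 1 2 + 2 * * 4 6 1 + - +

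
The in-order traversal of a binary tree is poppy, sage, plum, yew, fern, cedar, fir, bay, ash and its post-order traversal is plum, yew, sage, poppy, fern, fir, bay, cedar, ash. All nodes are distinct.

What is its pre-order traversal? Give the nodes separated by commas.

ash, cedar, fern, poppy, sage, yew, plum, bay, fir

The last element of post-order is the root; it splits in-order into left and right subtrees.
Root ash: left subtree has 8 nodes {poppy, sage, plum, yew, fern, cedar, fir, bay}, right has 0 { }.
  Root cedar: left subtree has 5 nodes {poppy, sage, plum, yew, fern}, right has 2 {fir, bay}.
    Root fern: left subtree has 4 nodes {poppy, sage, plum, yew}, right has 0 { }.
      Root poppy: left subtree has 0 nodes { }, right has 3 {sage, plum, yew}.
        Root sage: left subtree has 0 nodes { }, right has 2 {plum, yew}.
          Root yew: left subtree has 1 node {plum}, right has 0 { }.
    Root bay: left subtree has 1 node {fir}, right has 0 { }.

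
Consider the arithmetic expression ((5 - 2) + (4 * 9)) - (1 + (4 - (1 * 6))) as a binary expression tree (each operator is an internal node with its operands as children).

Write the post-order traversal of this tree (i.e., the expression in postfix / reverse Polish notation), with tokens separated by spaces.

Post-order on an expression tree gives postfix notation: for each operator, emit left operand, right operand, then the operator.

5 2 - 4 9 * + 1 4 1 6 * - + -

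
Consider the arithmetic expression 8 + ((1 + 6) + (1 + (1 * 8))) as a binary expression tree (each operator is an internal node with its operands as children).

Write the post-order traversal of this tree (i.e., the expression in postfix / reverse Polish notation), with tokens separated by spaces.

8 1 6 + 1 1 8 * + + +

Post-order on an expression tree gives postfix notation: for each operator, emit left operand, right operand, then the operator.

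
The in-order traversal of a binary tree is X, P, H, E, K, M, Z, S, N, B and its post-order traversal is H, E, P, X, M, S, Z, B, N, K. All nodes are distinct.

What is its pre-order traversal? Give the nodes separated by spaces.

K X P E H N Z M S B

The last element of post-order is the root; it splits in-order into left and right subtrees.
Root K: left subtree has 4 nodes {X, P, H, E}, right has 5 {M, Z, S, N, B}.
  Root X: left subtree has 0 nodes { }, right has 3 {P, H, E}.
    Root P: left subtree has 0 nodes { }, right has 2 {H, E}.
      Root E: left subtree has 1 node {H}, right has 0 { }.
  Root N: left subtree has 3 nodes {M, Z, S}, right has 1 {B}.
    Root Z: left subtree has 1 node {M}, right has 1 {S}.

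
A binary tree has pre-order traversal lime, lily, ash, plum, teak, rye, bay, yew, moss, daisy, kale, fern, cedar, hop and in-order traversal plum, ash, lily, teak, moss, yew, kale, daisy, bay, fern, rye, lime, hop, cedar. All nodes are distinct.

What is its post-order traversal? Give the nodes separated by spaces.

The first element of pre-order is the root; it splits in-order into left and right subtrees.
Root lime: left subtree has 11 nodes {plum, ash, lily, teak, moss, yew, kale, daisy, bay, fern, rye}, right has 2 {hop, cedar}.
  Root lily: left subtree has 2 nodes {plum, ash}, right has 8 {teak, moss, yew, kale, daisy, bay, fern, rye}.
    Root ash: left subtree has 1 node {plum}, right has 0 { }.
    Root teak: left subtree has 0 nodes { }, right has 7 {moss, yew, kale, daisy, bay, fern, rye}.
      Root rye: left subtree has 6 nodes {moss, yew, kale, daisy, bay, fern}, right has 0 { }.
        Root bay: left subtree has 4 nodes {moss, yew, kale, daisy}, right has 1 {fern}.
          Root yew: left subtree has 1 node {moss}, right has 2 {kale, daisy}.
            Root daisy: left subtree has 1 node {kale}, right has 0 { }.
  Root cedar: left subtree has 1 node {hop}, right has 0 { }.

plum ash moss kale daisy yew fern bay rye teak lily hop cedar lime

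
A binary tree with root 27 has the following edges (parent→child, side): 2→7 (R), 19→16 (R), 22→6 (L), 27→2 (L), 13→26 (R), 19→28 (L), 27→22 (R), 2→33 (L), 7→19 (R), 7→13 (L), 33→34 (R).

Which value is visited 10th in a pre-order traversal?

Pre-order visits the node, then its left subtree, then its right subtree.
Visit 27.
At 27: go left to 2.
  Visit 2.
  At 2: go left to 33.
    Visit 33.
    At 33: no left child.
    At 33: go right to 34.
      34 is a leaf — visit 34.
  At 2: go right to 7.
    Visit 7.
    At 7: go left to 13.
      Visit 13.
      At 13: no left child.
      At 13: go right to 26.
        26 is a leaf — visit 26.
    At 7: go right to 19.
      Visit 19.
      At 19: go left to 28.
        28 is a leaf — visit 28.
      At 19: go right to 16.
        16 is a leaf — visit 16.
At 27: go right to 22.
  Visit 22.
  At 22: go left to 6.
    6 is a leaf — visit 6.
  At 22: no right child.
Full pre-order sequence: 27, 2, 33, 34, 7, 13, 26, 19, 28, 16, 22, 6.

16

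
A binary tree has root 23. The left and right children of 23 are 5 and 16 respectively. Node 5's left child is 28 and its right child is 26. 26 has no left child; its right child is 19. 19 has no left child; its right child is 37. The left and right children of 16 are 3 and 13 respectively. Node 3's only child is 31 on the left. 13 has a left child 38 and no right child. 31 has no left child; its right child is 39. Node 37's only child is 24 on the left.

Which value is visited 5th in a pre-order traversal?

Pre-order visits the node, then its left subtree, then its right subtree.
Visit 23.
At 23: go left to 5.
  Visit 5.
  At 5: go left to 28.
    28 is a leaf — visit 28.
  At 5: go right to 26.
    Visit 26.
    At 26: no left child.
    At 26: go right to 19.
      Visit 19.
      At 19: no left child.
      At 19: go right to 37.
        Visit 37.
        At 37: go left to 24.
          24 is a leaf — visit 24.
        At 37: no right child.
At 23: go right to 16.
  Visit 16.
  At 16: go left to 3.
    Visit 3.
    At 3: go left to 31.
      Visit 31.
      At 31: no left child.
      At 31: go right to 39.
        39 is a leaf — visit 39.
    At 3: no right child.
  At 16: go right to 13.
    Visit 13.
    At 13: go left to 38.
      38 is a leaf — visit 38.
    At 13: no right child.
Full pre-order sequence: 23, 5, 28, 26, 19, 37, 24, 16, 3, 31, 39, 13, 38.

19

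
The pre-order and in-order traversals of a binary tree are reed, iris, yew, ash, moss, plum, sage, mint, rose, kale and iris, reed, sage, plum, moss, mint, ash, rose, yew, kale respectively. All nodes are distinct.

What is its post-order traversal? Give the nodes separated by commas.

The first element of pre-order is the root; it splits in-order into left and right subtrees.
Root reed: left subtree has 1 node {iris}, right has 8 {sage, plum, moss, mint, ash, rose, yew, kale}.
  Root yew: left subtree has 6 nodes {sage, plum, moss, mint, ash, rose}, right has 1 {kale}.
    Root ash: left subtree has 4 nodes {sage, plum, moss, mint}, right has 1 {rose}.
      Root moss: left subtree has 2 nodes {sage, plum}, right has 1 {mint}.
        Root plum: left subtree has 1 node {sage}, right has 0 { }.

iris, sage, plum, mint, moss, rose, ash, kale, yew, reed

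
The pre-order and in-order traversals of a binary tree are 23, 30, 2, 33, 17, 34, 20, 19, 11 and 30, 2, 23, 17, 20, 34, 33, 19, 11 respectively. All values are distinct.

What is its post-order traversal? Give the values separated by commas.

2, 30, 20, 34, 17, 11, 19, 33, 23

The first element of pre-order is the root; it splits in-order into left and right subtrees.
Root 23: left subtree has 2 nodes {30, 2}, right has 6 {17, 20, 34, 33, 19, 11}.
  Root 30: left subtree has 0 nodes { }, right has 1 {2}.
  Root 33: left subtree has 3 nodes {17, 20, 34}, right has 2 {19, 11}.
    Root 17: left subtree has 0 nodes { }, right has 2 {20, 34}.
      Root 34: left subtree has 1 node {20}, right has 0 { }.
    Root 19: left subtree has 0 nodes { }, right has 1 {11}.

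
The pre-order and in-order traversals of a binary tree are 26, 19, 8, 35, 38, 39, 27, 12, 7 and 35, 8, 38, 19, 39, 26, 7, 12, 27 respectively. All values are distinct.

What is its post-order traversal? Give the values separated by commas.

35, 38, 8, 39, 19, 7, 12, 27, 26

The first element of pre-order is the root; it splits in-order into left and right subtrees.
Root 26: left subtree has 5 nodes {35, 8, 38, 19, 39}, right has 3 {7, 12, 27}.
  Root 19: left subtree has 3 nodes {35, 8, 38}, right has 1 {39}.
    Root 8: left subtree has 1 node {35}, right has 1 {38}.
  Root 27: left subtree has 2 nodes {7, 12}, right has 0 { }.
    Root 12: left subtree has 1 node {7}, right has 0 { }.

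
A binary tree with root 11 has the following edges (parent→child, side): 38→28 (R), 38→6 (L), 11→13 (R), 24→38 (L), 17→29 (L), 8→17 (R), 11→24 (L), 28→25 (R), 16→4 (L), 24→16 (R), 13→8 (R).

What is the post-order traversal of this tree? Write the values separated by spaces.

Post-order visits the left subtree, then the right subtree, then the node.
At 11: go left to 24.
  At 24: go left to 38.
    At 38: go left to 6.
      6 is a leaf — visit 6.
    At 38: go right to 28.
      At 28: no left child.
      At 28: go right to 25.
        25 is a leaf — visit 25.
      Visit 28.
    Visit 38.
  At 24: go right to 16.
    At 16: go left to 4.
      4 is a leaf — visit 4.
    At 16: no right child.
    Visit 16.
  Visit 24.
At 11: go right to 13.
  At 13: no left child.
  At 13: go right to 8.
    At 8: no left child.
    At 8: go right to 17.
      At 17: go left to 29.
        29 is a leaf — visit 29.
      At 17: no right child.
      Visit 17.
    Visit 8.
  Visit 13.
Visit 11.

6 25 28 38 4 16 24 29 17 8 13 11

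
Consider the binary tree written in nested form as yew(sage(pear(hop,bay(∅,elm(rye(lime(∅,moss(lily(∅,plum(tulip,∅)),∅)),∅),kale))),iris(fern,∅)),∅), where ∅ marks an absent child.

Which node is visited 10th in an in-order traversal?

elm

In-order visits the left subtree, then the node, then the right subtree.
At yew: go left to sage.
  At sage: go left to pear.
    At pear: go left to hop.
      hop is a leaf — visit hop.
    Visit pear.
    At pear: go right to bay.
      At bay: no left child.
      Visit bay.
      At bay: go right to elm.
        At elm: go left to rye.
          At rye: go left to lime.
            At lime: no left child.
            Visit lime.
            At lime: go right to moss.
              At moss: go left to lily.
                At lily: no left child.
                Visit lily.
                At lily: go right to plum.
                  At plum: go left to tulip.
                    tulip is a leaf — visit tulip.
                  Visit plum.
                  At plum: no right child.
              Visit moss.
              At moss: no right child.
          Visit rye.
          At rye: no right child.
        Visit elm.
        At elm: go right to kale.
          kale is a leaf — visit kale.
  Visit sage.
  At sage: go right to iris.
    At iris: go left to fern.
      fern is a leaf — visit fern.
    Visit iris.
    At iris: no right child.
Visit yew.
At yew: no right child.
Full in-order sequence: hop, pear, bay, lime, lily, tulip, plum, moss, rye, elm, kale, sage, fern, iris, yew.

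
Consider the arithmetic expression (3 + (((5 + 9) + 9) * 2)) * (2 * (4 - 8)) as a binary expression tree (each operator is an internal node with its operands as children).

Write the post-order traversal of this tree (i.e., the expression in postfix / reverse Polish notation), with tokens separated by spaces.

3 5 9 + 9 + 2 * + 2 4 8 - * *

Post-order on an expression tree gives postfix notation: for each operator, emit left operand, right operand, then the operator.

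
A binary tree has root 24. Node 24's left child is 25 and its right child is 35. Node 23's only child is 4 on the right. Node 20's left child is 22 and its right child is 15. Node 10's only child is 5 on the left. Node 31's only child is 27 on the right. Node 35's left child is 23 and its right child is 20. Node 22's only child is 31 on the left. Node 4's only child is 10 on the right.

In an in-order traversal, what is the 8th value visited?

In-order visits the left subtree, then the node, then the right subtree.
At 24: go left to 25.
  25 is a leaf — visit 25.
Visit 24.
At 24: go right to 35.
  At 35: go left to 23.
    At 23: no left child.
    Visit 23.
    At 23: go right to 4.
      At 4: no left child.
      Visit 4.
      At 4: go right to 10.
        At 10: go left to 5.
          5 is a leaf — visit 5.
        Visit 10.
        At 10: no right child.
  Visit 35.
  At 35: go right to 20.
    At 20: go left to 22.
      At 22: go left to 31.
        At 31: no left child.
        Visit 31.
        At 31: go right to 27.
          27 is a leaf — visit 27.
      Visit 22.
      At 22: no right child.
    Visit 20.
    At 20: go right to 15.
      15 is a leaf — visit 15.
Full in-order sequence: 25, 24, 23, 4, 5, 10, 35, 31, 27, 22, 20, 15.

31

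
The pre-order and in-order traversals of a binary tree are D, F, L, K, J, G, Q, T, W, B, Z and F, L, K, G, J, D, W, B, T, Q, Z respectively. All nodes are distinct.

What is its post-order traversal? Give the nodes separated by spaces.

The first element of pre-order is the root; it splits in-order into left and right subtrees.
Root D: left subtree has 5 nodes {F, L, K, G, J}, right has 5 {W, B, T, Q, Z}.
  Root F: left subtree has 0 nodes { }, right has 4 {L, K, G, J}.
    Root L: left subtree has 0 nodes { }, right has 3 {K, G, J}.
      Root K: left subtree has 0 nodes { }, right has 2 {G, J}.
        Root J: left subtree has 1 node {G}, right has 0 { }.
  Root Q: left subtree has 3 nodes {W, B, T}, right has 1 {Z}.
    Root T: left subtree has 2 nodes {W, B}, right has 0 { }.
      Root W: left subtree has 0 nodes { }, right has 1 {B}.

G J K L F B W T Z Q D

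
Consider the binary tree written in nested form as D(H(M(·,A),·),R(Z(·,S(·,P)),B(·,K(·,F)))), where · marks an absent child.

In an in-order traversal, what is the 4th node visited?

In-order visits the left subtree, then the node, then the right subtree.
At D: go left to H.
  At H: go left to M.
    At M: no left child.
    Visit M.
    At M: go right to A.
      A is a leaf — visit A.
  Visit H.
  At H: no right child.
Visit D.
At D: go right to R.
  At R: go left to Z.
    At Z: no left child.
    Visit Z.
    At Z: go right to S.
      At S: no left child.
      Visit S.
      At S: go right to P.
        P is a leaf — visit P.
  Visit R.
  At R: go right to B.
    At B: no left child.
    Visit B.
    At B: go right to K.
      At K: no left child.
      Visit K.
      At K: go right to F.
        F is a leaf — visit F.
Full in-order sequence: M, A, H, D, Z, S, P, R, B, K, F.

D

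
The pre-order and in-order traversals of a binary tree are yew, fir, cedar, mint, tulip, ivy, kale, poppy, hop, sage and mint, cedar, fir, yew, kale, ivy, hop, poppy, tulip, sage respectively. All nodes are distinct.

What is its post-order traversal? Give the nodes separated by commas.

mint, cedar, fir, kale, hop, poppy, ivy, sage, tulip, yew

The first element of pre-order is the root; it splits in-order into left and right subtrees.
Root yew: left subtree has 3 nodes {mint, cedar, fir}, right has 6 {kale, ivy, hop, poppy, tulip, sage}.
  Root fir: left subtree has 2 nodes {mint, cedar}, right has 0 { }.
    Root cedar: left subtree has 1 node {mint}, right has 0 { }.
  Root tulip: left subtree has 4 nodes {kale, ivy, hop, poppy}, right has 1 {sage}.
    Root ivy: left subtree has 1 node {kale}, right has 2 {hop, poppy}.
      Root poppy: left subtree has 1 node {hop}, right has 0 { }.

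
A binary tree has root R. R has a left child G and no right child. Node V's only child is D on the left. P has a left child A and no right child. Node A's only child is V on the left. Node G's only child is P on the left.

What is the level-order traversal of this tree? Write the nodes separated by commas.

R, G, P, A, V, D

Level-order visits nodes level by level from the root, left to right within each level.
Level 0: R
Level 1: G
Level 2: P
Level 3: A
Level 4: V
Level 5: D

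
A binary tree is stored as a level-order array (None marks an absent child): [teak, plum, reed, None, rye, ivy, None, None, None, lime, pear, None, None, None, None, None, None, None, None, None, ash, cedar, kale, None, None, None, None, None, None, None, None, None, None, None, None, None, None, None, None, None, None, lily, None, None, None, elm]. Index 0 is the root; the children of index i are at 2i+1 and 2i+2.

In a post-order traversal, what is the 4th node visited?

Post-order visits the left subtree, then the right subtree, then the node.
At teak: go left to plum.
  At plum: no left child.
  At plum: go right to rye.
    At rye: go left to lime.
      At lime: no left child.
      At lime: go right to ash.
        At ash: go left to lily.
          lily is a leaf — visit lily.
        At ash: no right child.
        Visit ash.
      Visit lime.
    At rye: go right to pear.
      At pear: go left to cedar.
        cedar is a leaf — visit cedar.
      At pear: go right to kale.
        At kale: go left to elm.
          elm is a leaf — visit elm.
        At kale: no right child.
        Visit kale.
      Visit pear.
    Visit rye.
  Visit plum.
At teak: go right to reed.
  At reed: go left to ivy.
    ivy is a leaf — visit ivy.
  At reed: no right child.
  Visit reed.
Visit teak.
Full post-order sequence: lily, ash, lime, cedar, elm, kale, pear, rye, plum, ivy, reed, teak.

cedar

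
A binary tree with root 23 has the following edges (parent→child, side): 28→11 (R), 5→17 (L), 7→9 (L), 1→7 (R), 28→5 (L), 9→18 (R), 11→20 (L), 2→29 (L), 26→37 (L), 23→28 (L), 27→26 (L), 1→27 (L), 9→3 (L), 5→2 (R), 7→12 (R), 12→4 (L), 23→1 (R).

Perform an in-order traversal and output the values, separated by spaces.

17 5 29 2 28 20 11 23 37 26 27 1 3 9 18 7 4 12

In-order visits the left subtree, then the node, then the right subtree.
At 23: go left to 28.
  At 28: go left to 5.
    At 5: go left to 17.
      17 is a leaf — visit 17.
    Visit 5.
    At 5: go right to 2.
      At 2: go left to 29.
        29 is a leaf — visit 29.
      Visit 2.
      At 2: no right child.
  Visit 28.
  At 28: go right to 11.
    At 11: go left to 20.
      20 is a leaf — visit 20.
    Visit 11.
    At 11: no right child.
Visit 23.
At 23: go right to 1.
  At 1: go left to 27.
    At 27: go left to 26.
      At 26: go left to 37.
        37 is a leaf — visit 37.
      Visit 26.
      At 26: no right child.
    Visit 27.
    At 27: no right child.
  Visit 1.
  At 1: go right to 7.
    At 7: go left to 9.
      At 9: go left to 3.
        3 is a leaf — visit 3.
      Visit 9.
      At 9: go right to 18.
        18 is a leaf — visit 18.
    Visit 7.
    At 7: go right to 12.
      At 12: go left to 4.
        4 is a leaf — visit 4.
      Visit 12.
      At 12: no right child.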